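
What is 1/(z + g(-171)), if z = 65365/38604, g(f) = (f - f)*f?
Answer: 38604/65365 ≈ 0.59059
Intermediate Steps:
g(f) = 0 (g(f) = 0*f = 0)
z = 65365/38604 (z = 65365*(1/38604) = 65365/38604 ≈ 1.6932)
1/(z + g(-171)) = 1/(65365/38604 + 0) = 1/(65365/38604) = 38604/65365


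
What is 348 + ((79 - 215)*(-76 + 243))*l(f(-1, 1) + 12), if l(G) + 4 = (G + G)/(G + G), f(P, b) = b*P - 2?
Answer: 68484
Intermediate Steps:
f(P, b) = -2 + P*b (f(P, b) = P*b - 2 = -2 + P*b)
l(G) = -3 (l(G) = -4 + (G + G)/(G + G) = -4 + (2*G)/((2*G)) = -4 + (2*G)*(1/(2*G)) = -4 + 1 = -3)
348 + ((79 - 215)*(-76 + 243))*l(f(-1, 1) + 12) = 348 + ((79 - 215)*(-76 + 243))*(-3) = 348 - 136*167*(-3) = 348 - 22712*(-3) = 348 + 68136 = 68484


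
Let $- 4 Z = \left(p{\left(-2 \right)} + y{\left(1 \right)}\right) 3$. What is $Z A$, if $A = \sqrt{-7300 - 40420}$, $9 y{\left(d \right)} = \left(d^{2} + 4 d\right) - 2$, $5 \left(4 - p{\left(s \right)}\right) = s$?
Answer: $- \frac{71 i \sqrt{11930}}{10} \approx - 775.49 i$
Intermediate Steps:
$p{\left(s \right)} = 4 - \frac{s}{5}$
$y{\left(d \right)} = - \frac{2}{9} + \frac{d^{2}}{9} + \frac{4 d}{9}$ ($y{\left(d \right)} = \frac{\left(d^{2} + 4 d\right) - 2}{9} = \frac{-2 + d^{2} + 4 d}{9} = - \frac{2}{9} + \frac{d^{2}}{9} + \frac{4 d}{9}$)
$Z = - \frac{71}{20}$ ($Z = - \frac{\left(\left(4 - - \frac{2}{5}\right) + \left(- \frac{2}{9} + \frac{1^{2}}{9} + \frac{4}{9} \cdot 1\right)\right) 3}{4} = - \frac{\left(\left(4 + \frac{2}{5}\right) + \left(- \frac{2}{9} + \frac{1}{9} \cdot 1 + \frac{4}{9}\right)\right) 3}{4} = - \frac{\left(\frac{22}{5} + \left(- \frac{2}{9} + \frac{1}{9} + \frac{4}{9}\right)\right) 3}{4} = - \frac{\left(\frac{22}{5} + \frac{1}{3}\right) 3}{4} = - \frac{\frac{71}{15} \cdot 3}{4} = \left(- \frac{1}{4}\right) \frac{71}{5} = - \frac{71}{20} \approx -3.55$)
$A = 2 i \sqrt{11930}$ ($A = \sqrt{-47720} = 2 i \sqrt{11930} \approx 218.45 i$)
$Z A = - \frac{71 \cdot 2 i \sqrt{11930}}{20} = - \frac{71 i \sqrt{11930}}{10}$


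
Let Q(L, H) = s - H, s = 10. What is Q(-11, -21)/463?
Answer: 31/463 ≈ 0.066955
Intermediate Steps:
Q(L, H) = 10 - H
Q(-11, -21)/463 = (10 - 1*(-21))/463 = (10 + 21)*(1/463) = 31*(1/463) = 31/463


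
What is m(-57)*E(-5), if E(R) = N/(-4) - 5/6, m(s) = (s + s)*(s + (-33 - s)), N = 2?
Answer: -5016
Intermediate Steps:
m(s) = -66*s (m(s) = (2*s)*(-33) = -66*s)
E(R) = -4/3 (E(R) = 2/(-4) - 5/6 = 2*(-1/4) - 5*1/6 = -1/2 - 5/6 = -4/3)
m(-57)*E(-5) = -66*(-57)*(-4/3) = 3762*(-4/3) = -5016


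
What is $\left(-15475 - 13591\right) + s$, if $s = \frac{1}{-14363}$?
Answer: $- \frac{417474959}{14363} \approx -29066.0$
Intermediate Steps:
$s = - \frac{1}{14363} \approx -6.9623 \cdot 10^{-5}$
$\left(-15475 - 13591\right) + s = \left(-15475 - 13591\right) - \frac{1}{14363} = -29066 - \frac{1}{14363} = - \frac{417474959}{14363}$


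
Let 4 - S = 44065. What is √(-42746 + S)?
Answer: I*√86807 ≈ 294.63*I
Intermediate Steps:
S = -44061 (S = 4 - 1*44065 = 4 - 44065 = -44061)
√(-42746 + S) = √(-42746 - 44061) = √(-86807) = I*√86807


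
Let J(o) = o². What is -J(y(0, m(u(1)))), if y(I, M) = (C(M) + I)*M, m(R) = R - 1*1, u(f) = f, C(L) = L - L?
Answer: 0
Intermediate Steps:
C(L) = 0
m(R) = -1 + R (m(R) = R - 1 = -1 + R)
y(I, M) = I*M (y(I, M) = (0 + I)*M = I*M)
-J(y(0, m(u(1)))) = -(0*(-1 + 1))² = -(0*0)² = -1*0² = -1*0 = 0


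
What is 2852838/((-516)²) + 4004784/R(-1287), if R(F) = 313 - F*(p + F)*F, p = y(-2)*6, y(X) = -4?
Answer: 6146829583505/573586233304 ≈ 10.716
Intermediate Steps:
p = -24 (p = -4*6 = -24)
R(F) = 313 - F²*(-24 + F) (R(F) = 313 - F*(-24 + F)*F = 313 - F²*(-24 + F))
2852838/((-516)²) + 4004784/R(-1287) = 2852838/((-516)²) + 4004784/(313 - 1*(-1287)³ + 24*(-1287)²) = 2852838/266256 + 4004784/(313 - 1*(-2131746903) + 24*1656369) = 2852838*(1/266256) + 4004784/(313 + 2131746903 + 39752856) = 158491/14792 + 4004784/2171500072 = 158491/14792 + 4004784*(1/2171500072) = 158491/14792 + 71514/38776787 = 6146829583505/573586233304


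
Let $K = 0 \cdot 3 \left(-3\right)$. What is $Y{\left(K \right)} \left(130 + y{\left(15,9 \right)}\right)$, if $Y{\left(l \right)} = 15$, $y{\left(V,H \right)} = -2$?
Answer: $1920$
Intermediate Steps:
$K = 0$ ($K = 0 \left(-3\right) = 0$)
$Y{\left(K \right)} \left(130 + y{\left(15,9 \right)}\right) = 15 \left(130 - 2\right) = 15 \cdot 128 = 1920$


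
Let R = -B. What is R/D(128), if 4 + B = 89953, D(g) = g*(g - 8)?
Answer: -29983/5120 ≈ -5.8561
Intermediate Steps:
D(g) = g*(-8 + g)
B = 89949 (B = -4 + 89953 = 89949)
R = -89949 (R = -1*89949 = -89949)
R/D(128) = -89949*1/(128*(-8 + 128)) = -89949/(128*120) = -89949/15360 = -89949*1/15360 = -29983/5120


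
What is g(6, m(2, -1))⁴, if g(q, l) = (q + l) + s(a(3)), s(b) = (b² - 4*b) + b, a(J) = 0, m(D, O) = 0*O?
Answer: 1296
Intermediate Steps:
m(D, O) = 0
s(b) = b² - 3*b
g(q, l) = l + q (g(q, l) = (q + l) + 0*(-3 + 0) = (l + q) + 0*(-3) = (l + q) + 0 = l + q)
g(6, m(2, -1))⁴ = (0 + 6)⁴ = 6⁴ = 1296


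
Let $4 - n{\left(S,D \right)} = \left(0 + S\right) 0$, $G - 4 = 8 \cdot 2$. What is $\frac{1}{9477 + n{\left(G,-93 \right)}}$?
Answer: $\frac{1}{9481} \approx 0.00010547$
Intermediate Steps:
$G = 20$ ($G = 4 + 8 \cdot 2 = 4 + 16 = 20$)
$n{\left(S,D \right)} = 4$ ($n{\left(S,D \right)} = 4 - \left(0 + S\right) 0 = 4 - S 0 = 4 - 0 = 4 + 0 = 4$)
$\frac{1}{9477 + n{\left(G,-93 \right)}} = \frac{1}{9477 + 4} = \frac{1}{9481}$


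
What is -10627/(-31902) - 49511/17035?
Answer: -1398468977/543450570 ≈ -2.5733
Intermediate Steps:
-10627/(-31902) - 49511/17035 = -10627*(-1/31902) - 49511*1/17035 = 10627/31902 - 49511/17035 = -1398468977/543450570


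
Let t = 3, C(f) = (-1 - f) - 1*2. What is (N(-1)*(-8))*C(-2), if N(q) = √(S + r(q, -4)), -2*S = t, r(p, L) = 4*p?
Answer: 4*I*√22 ≈ 18.762*I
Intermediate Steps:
C(f) = -3 - f (C(f) = (-1 - f) - 2 = -3 - f)
S = -3/2 (S = -½*3 = -3/2 ≈ -1.5000)
N(q) = √(-3/2 + 4*q)
(N(-1)*(-8))*C(-2) = ((√(-6 + 16*(-1))/2)*(-8))*(-3 - 1*(-2)) = ((√(-6 - 16)/2)*(-8))*(-3 + 2) = ((√(-22)/2)*(-8))*(-1) = (((I*√22)/2)*(-8))*(-1) = ((I*√22/2)*(-8))*(-1) = -4*I*√22*(-1) = 4*I*√22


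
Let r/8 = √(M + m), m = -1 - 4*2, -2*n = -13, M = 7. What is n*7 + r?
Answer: 91/2 + 8*I*√2 ≈ 45.5 + 11.314*I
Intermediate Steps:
n = 13/2 (n = -½*(-13) = 13/2 ≈ 6.5000)
m = -9 (m = -1 - 8 = -9)
r = 8*I*√2 (r = 8*√(7 - 9) = 8*√(-2) = 8*(I*√2) = 8*I*√2 ≈ 11.314*I)
n*7 + r = (13/2)*7 + 8*I*√2 = 91/2 + 8*I*√2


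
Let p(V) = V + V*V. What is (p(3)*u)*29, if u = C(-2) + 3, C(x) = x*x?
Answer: 2436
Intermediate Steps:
p(V) = V + V²
C(x) = x²
u = 7 (u = (-2)² + 3 = 4 + 3 = 7)
(p(3)*u)*29 = ((3*(1 + 3))*7)*29 = ((3*4)*7)*29 = (12*7)*29 = 84*29 = 2436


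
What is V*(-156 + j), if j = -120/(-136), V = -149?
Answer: 392913/17 ≈ 23113.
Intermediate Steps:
j = 15/17 (j = -120*(-1/136) = 15/17 ≈ 0.88235)
V*(-156 + j) = -149*(-156 + 15/17) = -149*(-2637/17) = 392913/17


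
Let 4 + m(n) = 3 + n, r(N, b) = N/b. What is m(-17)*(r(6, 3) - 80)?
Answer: 1404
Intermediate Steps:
m(n) = -1 + n (m(n) = -4 + (3 + n) = -1 + n)
m(-17)*(r(6, 3) - 80) = (-1 - 17)*(6/3 - 80) = -18*(6*(1/3) - 80) = -18*(2 - 80) = -18*(-78) = 1404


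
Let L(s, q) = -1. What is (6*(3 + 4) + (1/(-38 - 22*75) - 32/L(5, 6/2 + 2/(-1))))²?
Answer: 110888334001/20250000 ≈ 5476.0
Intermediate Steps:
(6*(3 + 4) + (1/(-38 - 22*75) - 32/L(5, 6/2 + 2/(-1))))² = (6*(3 + 4) + (1/(-38 - 22*75) - 32/(-1)))² = (6*7 + ((1/75)/(-60) - 32*(-1)))² = (42 + (-1/60*1/75 + 32))² = (42 + (-1/4500 + 32))² = (42 + 143999/4500)² = (332999/4500)² = 110888334001/20250000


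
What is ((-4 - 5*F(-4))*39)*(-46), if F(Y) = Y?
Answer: -28704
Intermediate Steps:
((-4 - 5*F(-4))*39)*(-46) = ((-4 - 5*(-4))*39)*(-46) = ((-4 + 20)*39)*(-46) = (16*39)*(-46) = 624*(-46) = -28704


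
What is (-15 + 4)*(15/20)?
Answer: -33/4 ≈ -8.2500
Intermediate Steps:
(-15 + 4)*(15/20) = -165/20 = -11*¾ = -33/4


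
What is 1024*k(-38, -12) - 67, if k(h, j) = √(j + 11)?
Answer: -67 + 1024*I ≈ -67.0 + 1024.0*I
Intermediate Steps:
k(h, j) = √(11 + j)
1024*k(-38, -12) - 67 = 1024*√(11 - 12) - 67 = 1024*√(-1) - 67 = 1024*I - 67 = -67 + 1024*I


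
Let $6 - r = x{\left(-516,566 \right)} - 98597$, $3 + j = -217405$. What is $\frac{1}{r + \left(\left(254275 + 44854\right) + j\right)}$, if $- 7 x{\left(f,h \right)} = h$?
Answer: $\frac{7}{1262834} \approx 5.5431 \cdot 10^{-6}$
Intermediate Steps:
$j = -217408$ ($j = -3 - 217405 = -217408$)
$x{\left(f,h \right)} = - \frac{h}{7}$
$r = \frac{690787}{7}$ ($r = 6 - \left(\left(- \frac{1}{7}\right) 566 - 98597\right) = 6 - \left(- \frac{566}{7} - 98597\right) = 6 - - \frac{690745}{7} = 6 + \frac{690745}{7} = \frac{690787}{7} \approx 98684.0$)
$\frac{1}{r + \left(\left(254275 + 44854\right) + j\right)} = \frac{1}{\frac{690787}{7} + \left(\left(254275 + 44854\right) - 217408\right)} = \frac{1}{\frac{690787}{7} + \left(299129 - 217408\right)} = \frac{1}{\frac{690787}{7} + 81721} = \frac{1}{\frac{1262834}{7}} = \frac{7}{1262834}$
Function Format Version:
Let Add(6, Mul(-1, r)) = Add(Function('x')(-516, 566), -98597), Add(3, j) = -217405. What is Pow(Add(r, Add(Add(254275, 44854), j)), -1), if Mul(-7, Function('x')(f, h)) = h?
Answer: Rational(7, 1262834) ≈ 5.5431e-6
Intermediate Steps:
j = -217408 (j = Add(-3, -217405) = -217408)
Function('x')(f, h) = Mul(Rational(-1, 7), h)
r = Rational(690787, 7) (r = Add(6, Mul(-1, Add(Mul(Rational(-1, 7), 566), -98597))) = Add(6, Mul(-1, Add(Rational(-566, 7), -98597))) = Add(6, Mul(-1, Rational(-690745, 7))) = Add(6, Rational(690745, 7)) = Rational(690787, 7) ≈ 98684.)
Pow(Add(r, Add(Add(254275, 44854), j)), -1) = Pow(Add(Rational(690787, 7), Add(Add(254275, 44854), -217408)), -1) = Pow(Add(Rational(690787, 7), Add(299129, -217408)), -1) = Pow(Add(Rational(690787, 7), 81721), -1) = Pow(Rational(1262834, 7), -1) = Rational(7, 1262834)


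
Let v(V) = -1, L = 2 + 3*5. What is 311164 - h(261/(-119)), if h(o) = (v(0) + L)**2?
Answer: 310908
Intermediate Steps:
L = 17 (L = 2 + 15 = 17)
h(o) = 256 (h(o) = (-1 + 17)**2 = 16**2 = 256)
311164 - h(261/(-119)) = 311164 - 1*256 = 311164 - 256 = 310908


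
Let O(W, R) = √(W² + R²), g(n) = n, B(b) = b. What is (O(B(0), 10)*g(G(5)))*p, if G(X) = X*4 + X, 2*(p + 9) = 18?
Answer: 0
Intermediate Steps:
p = 0 (p = -9 + (½)*18 = -9 + 9 = 0)
G(X) = 5*X (G(X) = 4*X + X = 5*X)
O(W, R) = √(R² + W²)
(O(B(0), 10)*g(G(5)))*p = (√(10² + 0²)*(5*5))*0 = (√(100 + 0)*25)*0 = (√100*25)*0 = (10*25)*0 = 250*0 = 0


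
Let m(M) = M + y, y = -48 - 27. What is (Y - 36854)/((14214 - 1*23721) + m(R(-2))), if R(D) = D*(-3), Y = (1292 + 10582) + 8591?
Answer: 1821/1064 ≈ 1.7115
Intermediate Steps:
Y = 20465 (Y = 11874 + 8591 = 20465)
R(D) = -3*D
y = -75
m(M) = -75 + M (m(M) = M - 75 = -75 + M)
(Y - 36854)/((14214 - 1*23721) + m(R(-2))) = (20465 - 36854)/((14214 - 1*23721) + (-75 - 3*(-2))) = -16389/((14214 - 23721) + (-75 + 6)) = -16389/(-9507 - 69) = -16389/(-9576) = -16389*(-1/9576) = 1821/1064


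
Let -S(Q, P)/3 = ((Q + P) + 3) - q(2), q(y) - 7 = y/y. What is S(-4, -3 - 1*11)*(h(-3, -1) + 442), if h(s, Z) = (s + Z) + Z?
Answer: 30153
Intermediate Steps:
q(y) = 8 (q(y) = 7 + y/y = 7 + 1 = 8)
S(Q, P) = 15 - 3*P - 3*Q (S(Q, P) = -3*(((Q + P) + 3) - 1*8) = -3*(((P + Q) + 3) - 8) = -3*((3 + P + Q) - 8) = -3*(-5 + P + Q) = 15 - 3*P - 3*Q)
h(s, Z) = s + 2*Z (h(s, Z) = (Z + s) + Z = s + 2*Z)
S(-4, -3 - 1*11)*(h(-3, -1) + 442) = (15 - 3*(-3 - 1*11) - 3*(-4))*((-3 + 2*(-1)) + 442) = (15 - 3*(-3 - 11) + 12)*((-3 - 2) + 442) = (15 - 3*(-14) + 12)*(-5 + 442) = (15 + 42 + 12)*437 = 69*437 = 30153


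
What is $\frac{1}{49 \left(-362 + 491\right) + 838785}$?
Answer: $\frac{1}{845106} \approx 1.1833 \cdot 10^{-6}$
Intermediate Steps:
$\frac{1}{49 \left(-362 + 491\right) + 838785} = \frac{1}{49 \cdot 129 + 838785} = \frac{1}{6321 + 838785} = \frac{1}{845106}$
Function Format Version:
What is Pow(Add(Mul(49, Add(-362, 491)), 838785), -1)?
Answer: Rational(1, 845106) ≈ 1.1833e-6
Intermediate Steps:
Pow(Add(Mul(49, Add(-362, 491)), 838785), -1) = Pow(Add(Mul(49, 129), 838785), -1) = Pow(Add(6321, 838785), -1) = Pow(845106, -1) = Rational(1, 845106)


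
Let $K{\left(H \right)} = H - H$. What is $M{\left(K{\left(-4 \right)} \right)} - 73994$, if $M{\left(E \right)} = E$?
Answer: $-73994$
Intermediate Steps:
$K{\left(H \right)} = 0$
$M{\left(K{\left(-4 \right)} \right)} - 73994 = 0 - 73994 = -73994$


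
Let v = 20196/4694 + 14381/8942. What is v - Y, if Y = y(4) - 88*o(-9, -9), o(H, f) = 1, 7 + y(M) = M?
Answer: 2033854057/20986874 ≈ 96.911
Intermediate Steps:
y(M) = -7 + M
Y = -91 (Y = (-7 + 4) - 88*1 = -3 - 88 = -91)
v = 124048523/20986874 (v = 20196*(1/4694) + 14381*(1/8942) = 10098/2347 + 14381/8942 = 124048523/20986874 ≈ 5.9108)
v - Y = 124048523/20986874 - 1*(-91) = 124048523/20986874 + 91 = 2033854057/20986874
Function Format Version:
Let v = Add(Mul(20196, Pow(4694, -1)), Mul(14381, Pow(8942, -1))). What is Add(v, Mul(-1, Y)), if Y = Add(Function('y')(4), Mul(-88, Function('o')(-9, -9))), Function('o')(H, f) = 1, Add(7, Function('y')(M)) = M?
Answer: Rational(2033854057, 20986874) ≈ 96.911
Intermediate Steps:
Function('y')(M) = Add(-7, M)
Y = -91 (Y = Add(Add(-7, 4), Mul(-88, 1)) = Add(-3, -88) = -91)
v = Rational(124048523, 20986874) (v = Add(Mul(20196, Rational(1, 4694)), Mul(14381, Rational(1, 8942))) = Add(Rational(10098, 2347), Rational(14381, 8942)) = Rational(124048523, 20986874) ≈ 5.9108)
Add(v, Mul(-1, Y)) = Add(Rational(124048523, 20986874), Mul(-1, -91)) = Add(Rational(124048523, 20986874), 91) = Rational(2033854057, 20986874)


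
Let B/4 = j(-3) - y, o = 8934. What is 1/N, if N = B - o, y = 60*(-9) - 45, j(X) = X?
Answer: -1/6606 ≈ -0.00015138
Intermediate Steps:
y = -585 (y = -540 - 45 = -585)
B = 2328 (B = 4*(-3 - 1*(-585)) = 4*(-3 + 585) = 4*582 = 2328)
N = -6606 (N = 2328 - 1*8934 = 2328 - 8934 = -6606)
1/N = 1/(-6606) = -1/6606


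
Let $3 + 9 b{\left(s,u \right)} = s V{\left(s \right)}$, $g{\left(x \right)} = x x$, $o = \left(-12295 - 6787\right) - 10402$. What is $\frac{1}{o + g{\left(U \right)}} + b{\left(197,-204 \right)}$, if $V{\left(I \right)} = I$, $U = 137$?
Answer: $\frac{415806281}{96435} \approx 4311.8$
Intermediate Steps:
$o = -29484$ ($o = -19082 - 10402 = -29484$)
$g{\left(x \right)} = x^{2}$
$b{\left(s,u \right)} = - \frac{1}{3} + \frac{s^{2}}{9}$ ($b{\left(s,u \right)} = - \frac{1}{3} + \frac{s s}{9} = - \frac{1}{3} + \frac{s^{2}}{9}$)
$\frac{1}{o + g{\left(U \right)}} + b{\left(197,-204 \right)} = \frac{1}{-29484 + 137^{2}} - \left(\frac{1}{3} - \frac{197^{2}}{9}\right) = \frac{1}{-29484 + 18769} + \left(- \frac{1}{3} + \frac{1}{9} \cdot 38809\right) = \frac{1}{-10715} + \left(- \frac{1}{3} + \frac{38809}{9}\right) = - \frac{1}{10715} + \frac{38806}{9} = \frac{415806281}{96435}$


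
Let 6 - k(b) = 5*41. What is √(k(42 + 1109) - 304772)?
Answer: I*√304971 ≈ 552.24*I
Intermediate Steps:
k(b) = -199 (k(b) = 6 - 5*41 = 6 - 1*205 = 6 - 205 = -199)
√(k(42 + 1109) - 304772) = √(-199 - 304772) = √(-304971) = I*√304971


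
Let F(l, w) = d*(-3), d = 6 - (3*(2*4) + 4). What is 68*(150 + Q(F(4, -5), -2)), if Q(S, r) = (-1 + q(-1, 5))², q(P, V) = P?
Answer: 10472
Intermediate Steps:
d = -22 (d = 6 - (3*8 + 4) = 6 - (24 + 4) = 6 - 1*28 = 6 - 28 = -22)
F(l, w) = 66 (F(l, w) = -22*(-3) = 66)
Q(S, r) = 4 (Q(S, r) = (-1 - 1)² = (-2)² = 4)
68*(150 + Q(F(4, -5), -2)) = 68*(150 + 4) = 68*154 = 10472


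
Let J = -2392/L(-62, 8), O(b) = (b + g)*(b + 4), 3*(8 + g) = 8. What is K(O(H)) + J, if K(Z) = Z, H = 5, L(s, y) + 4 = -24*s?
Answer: -1711/371 ≈ -4.6119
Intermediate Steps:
g = -16/3 (g = -8 + (⅓)*8 = -8 + 8/3 = -16/3 ≈ -5.3333)
L(s, y) = -4 - 24*s
O(b) = (4 + b)*(-16/3 + b) (O(b) = (b - 16/3)*(b + 4) = (-16/3 + b)*(4 + b) = (4 + b)*(-16/3 + b))
J = -598/371 (J = -2392/(-4 - 24*(-62)) = -2392/(-4 + 1488) = -2392/1484 = -2392*1/1484 = -598/371 ≈ -1.6119)
K(O(H)) + J = (-64/3 + 5² - 4/3*5) - 598/371 = (-64/3 + 25 - 20/3) - 598/371 = -3 - 598/371 = -1711/371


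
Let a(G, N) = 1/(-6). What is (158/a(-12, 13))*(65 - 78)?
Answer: 12324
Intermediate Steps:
a(G, N) = -⅙
(158/a(-12, 13))*(65 - 78) = (158/(-⅙))*(65 - 78) = (158*(-6))*(-13) = -948*(-13) = 12324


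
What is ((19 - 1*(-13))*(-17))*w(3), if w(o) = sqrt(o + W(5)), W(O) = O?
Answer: -1088*sqrt(2) ≈ -1538.7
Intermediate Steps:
w(o) = sqrt(5 + o) (w(o) = sqrt(o + 5) = sqrt(5 + o))
((19 - 1*(-13))*(-17))*w(3) = ((19 - 1*(-13))*(-17))*sqrt(5 + 3) = ((19 + 13)*(-17))*sqrt(8) = (32*(-17))*(2*sqrt(2)) = -1088*sqrt(2)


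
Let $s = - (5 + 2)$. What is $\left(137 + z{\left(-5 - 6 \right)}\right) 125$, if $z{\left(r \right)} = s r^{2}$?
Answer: $-88750$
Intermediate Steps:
$s = -7$ ($s = \left(-1\right) 7 = -7$)
$z{\left(r \right)} = - 7 r^{2}$
$\left(137 + z{\left(-5 - 6 \right)}\right) 125 = \left(137 - 7 \left(-5 - 6\right)^{2}\right) 125 = \left(137 - 7 \left(-11\right)^{2}\right) 125 = \left(137 - 847\right) 125 = \left(-710\right) 125 = -88750$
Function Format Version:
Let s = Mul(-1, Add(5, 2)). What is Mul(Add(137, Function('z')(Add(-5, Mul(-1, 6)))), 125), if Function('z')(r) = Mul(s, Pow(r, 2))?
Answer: -88750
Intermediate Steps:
s = -7 (s = Mul(-1, 7) = -7)
Function('z')(r) = Mul(-7, Pow(r, 2))
Mul(Add(137, Function('z')(Add(-5, Mul(-1, 6)))), 125) = Mul(Add(137, Mul(-7, Pow(Add(-5, Mul(-1, 6)), 2))), 125) = Mul(Add(137, Mul(-7, Pow(Add(-5, -6), 2))), 125) = Mul(Add(137, Mul(-7, Pow(-11, 2))), 125) = Mul(Add(137, Mul(-7, 121)), 125) = Mul(Add(137, -847), 125) = Mul(-710, 125) = -88750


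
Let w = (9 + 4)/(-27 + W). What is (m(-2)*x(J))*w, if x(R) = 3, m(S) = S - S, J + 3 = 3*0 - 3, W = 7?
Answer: 0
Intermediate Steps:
J = -6 (J = -3 + (3*0 - 3) = -3 + (0 - 3) = -3 - 3 = -6)
m(S) = 0
w = -13/20 (w = (9 + 4)/(-27 + 7) = 13/(-20) = 13*(-1/20) = -13/20 ≈ -0.65000)
(m(-2)*x(J))*w = (0*3)*(-13/20) = 0*(-13/20) = 0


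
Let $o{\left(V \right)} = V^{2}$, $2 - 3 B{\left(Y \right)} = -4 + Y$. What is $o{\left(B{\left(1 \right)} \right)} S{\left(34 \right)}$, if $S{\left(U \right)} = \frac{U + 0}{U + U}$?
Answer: $\frac{25}{18} \approx 1.3889$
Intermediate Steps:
$B{\left(Y \right)} = 2 - \frac{Y}{3}$ ($B{\left(Y \right)} = \frac{2}{3} - \frac{-4 + Y}{3} = \frac{2}{3} - \left(- \frac{4}{3} + \frac{Y}{3}\right) = 2 - \frac{Y}{3}$)
$S{\left(U \right)} = \frac{1}{2}$ ($S{\left(U \right)} = \frac{U}{2 U} = U \frac{1}{2 U} = \frac{1}{2}$)
$o{\left(B{\left(1 \right)} \right)} S{\left(34 \right)} = \left(2 - \frac{1}{3}\right)^{2} \cdot \frac{1}{2} = \left(\frac{5}{3}\right)^{2} \cdot \frac{1}{2} = \frac{25}{9} \cdot \frac{1}{2} = \frac{25}{18}$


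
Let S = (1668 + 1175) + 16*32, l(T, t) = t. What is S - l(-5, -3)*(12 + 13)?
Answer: 3430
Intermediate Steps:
S = 3355 (S = 2843 + 512 = 3355)
S - l(-5, -3)*(12 + 13) = 3355 - (-3)*(12 + 13) = 3355 - (-3)*25 = 3355 - 1*(-75) = 3355 + 75 = 3430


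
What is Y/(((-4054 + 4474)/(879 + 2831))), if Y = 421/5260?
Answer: 22313/31560 ≈ 0.70700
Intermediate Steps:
Y = 421/5260 (Y = 421*(1/5260) = 421/5260 ≈ 0.080038)
Y/(((-4054 + 4474)/(879 + 2831))) = 421/(5260*(((-4054 + 4474)/(879 + 2831)))) = 421/(5260*((420/3710))) = 421/(5260*((420*(1/3710)))) = 421/(5260*(6/53)) = (421/5260)*(53/6) = 22313/31560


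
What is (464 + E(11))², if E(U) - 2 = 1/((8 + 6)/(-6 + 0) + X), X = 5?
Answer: 13920361/64 ≈ 2.1751e+5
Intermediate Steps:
E(U) = 19/8 (E(U) = 2 + 1/((8 + 6)/(-6 + 0) + 5) = 2 + 1/(14/(-6) + 5) = 2 + 1/(14*(-⅙) + 5) = 2 + 1/(-7/3 + 5) = 2 + 1/(8/3) = 2 + 3/8 = 19/8)
(464 + E(11))² = (464 + 19/8)² = (3731/8)² = 13920361/64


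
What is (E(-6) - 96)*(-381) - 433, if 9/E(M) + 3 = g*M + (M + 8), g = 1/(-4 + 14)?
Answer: 306289/8 ≈ 38286.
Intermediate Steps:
g = ⅒ (g = 1/10 = ⅒ ≈ 0.10000)
E(M) = 9/(5 + 11*M/10) (E(M) = 9/(-3 + (M/10 + (M + 8))) = 9/(-3 + (M/10 + (8 + M))) = 9/(-3 + (8 + 11*M/10)) = 9/(5 + 11*M/10))
(E(-6) - 96)*(-381) - 433 = (90/(50 + 11*(-6)) - 96)*(-381) - 433 = (90/(50 - 66) - 96)*(-381) - 433 = (90/(-16) - 96)*(-381) - 433 = (90*(-1/16) - 96)*(-381) - 433 = (-45/8 - 96)*(-381) - 433 = -813/8*(-381) - 433 = 309753/8 - 433 = 306289/8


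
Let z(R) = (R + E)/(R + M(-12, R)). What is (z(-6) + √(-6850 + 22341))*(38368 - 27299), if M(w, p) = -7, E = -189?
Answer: 166035 + 11069*√15491 ≈ 1.5437e+6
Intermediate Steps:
z(R) = (-189 + R)/(-7 + R) (z(R) = (R - 189)/(R - 7) = (-189 + R)/(-7 + R))
(z(-6) + √(-6850 + 22341))*(38368 - 27299) = ((-189 - 6)/(-7 - 6) + √(-6850 + 22341))*(38368 - 27299) = (-195/(-13) + √15491)*11069 = (-1/13*(-195) + √15491)*11069 = (15 + √15491)*11069 = 166035 + 11069*√15491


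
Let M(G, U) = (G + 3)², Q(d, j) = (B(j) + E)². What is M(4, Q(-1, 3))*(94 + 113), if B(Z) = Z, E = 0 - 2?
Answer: 10143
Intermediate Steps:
E = -2
Q(d, j) = (-2 + j)² (Q(d, j) = (j - 2)² = (-2 + j)²)
M(G, U) = (3 + G)²
M(4, Q(-1, 3))*(94 + 113) = (3 + 4)²*(94 + 113) = 7²*207 = 49*207 = 10143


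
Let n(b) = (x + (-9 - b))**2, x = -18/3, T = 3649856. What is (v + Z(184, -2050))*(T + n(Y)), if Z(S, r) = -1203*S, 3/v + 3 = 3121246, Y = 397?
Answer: -2638936356283846800/3121243 ≈ -8.4548e+11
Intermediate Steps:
v = 3/3121243 (v = 3/(-3 + 3121246) = 3/3121243 ≈ 9.6116e-7)
x = -6 (x = -18*1/3 = -6)
n(b) = (-15 - b)**2 (n(b) = (-6 + (-9 - b))**2 = (-15 - b)**2)
(v + Z(184, -2050))*(T + n(Y)) = (3/3121243 - 1203*184)*(3649856 + (15 + 397)**2) = (3/3121243 - 221352)*(3649856 + 412**2) = -690893380533*(3649856 + 169744)/3121243 = -690893380533/3121243*3819600 = -2638936356283846800/3121243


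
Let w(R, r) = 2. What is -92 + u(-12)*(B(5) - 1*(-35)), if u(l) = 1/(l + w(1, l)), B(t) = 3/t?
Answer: -2389/25 ≈ -95.560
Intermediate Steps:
u(l) = 1/(2 + l) (u(l) = 1/(l + 2) = 1/(2 + l))
-92 + u(-12)*(B(5) - 1*(-35)) = -92 + (3/5 - 1*(-35))/(2 - 12) = -92 + (3*(1/5) + 35)/(-10) = -92 - (3/5 + 35)/10 = -92 - 1/10*178/5 = -92 - 89/25 = -2389/25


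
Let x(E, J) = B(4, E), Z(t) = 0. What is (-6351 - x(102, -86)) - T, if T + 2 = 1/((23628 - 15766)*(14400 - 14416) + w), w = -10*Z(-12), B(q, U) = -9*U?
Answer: -683176351/125792 ≈ -5431.0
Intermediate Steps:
x(E, J) = -9*E
w = 0 (w = -10*0 = 0)
T = -251585/125792 (T = -2 + 1/((23628 - 15766)*(14400 - 14416) + 0) = -2 + 1/(7862*(-16) + 0) = -2 + 1/(-125792 + 0) = -2 + 1/(-125792) = -2 - 1/125792 = -251585/125792 ≈ -2.0000)
(-6351 - x(102, -86)) - T = (-6351 - (-9)*102) - 1*(-251585/125792) = (-6351 - 1*(-918)) + 251585/125792 = (-6351 + 918) + 251585/125792 = -5433 + 251585/125792 = -683176351/125792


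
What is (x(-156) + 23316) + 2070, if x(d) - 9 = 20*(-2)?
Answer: 25355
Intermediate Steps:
x(d) = -31 (x(d) = 9 + 20*(-2) = 9 - 40 = -31)
(x(-156) + 23316) + 2070 = (-31 + 23316) + 2070 = 23285 + 2070 = 25355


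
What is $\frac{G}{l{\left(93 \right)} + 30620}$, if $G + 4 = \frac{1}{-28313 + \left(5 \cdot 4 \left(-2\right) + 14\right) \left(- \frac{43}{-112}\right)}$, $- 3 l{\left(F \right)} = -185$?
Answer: $- \frac{19033212}{145991377915} \approx -0.00013037$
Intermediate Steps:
$l{\left(F \right)} = \frac{185}{3}$ ($l{\left(F \right)} = \left(- \frac{1}{3}\right) \left(-185\right) = \frac{185}{3}$)
$G = - \frac{6344404}{1586087}$ ($G = -4 + \frac{1}{-28313 + \left(5 \cdot 4 \left(-2\right) + 14\right) \left(- \frac{43}{-112}\right)} = -4 + \frac{1}{-28313 + \left(20 \left(-2\right) + 14\right) \left(\left(-43\right) \left(- \frac{1}{112}\right)\right)} = -4 + \frac{1}{-28313 + \left(-40 + 14\right) \frac{43}{112}} = -4 + \frac{1}{-28313 - \frac{559}{56}} = -4 + \frac{1}{- \frac{1586087}{56}} = -4 - \frac{56}{1586087} = - \frac{6344404}{1586087} \approx -4.0$)
$\frac{G}{l{\left(93 \right)} + 30620} = - \frac{6344404}{1586087 \left(\frac{185}{3} + 30620\right)} = - \frac{6344404}{1586087 \cdot \frac{92045}{3}} = \left(- \frac{6344404}{1586087}\right) \frac{3}{92045} = - \frac{19033212}{145991377915}$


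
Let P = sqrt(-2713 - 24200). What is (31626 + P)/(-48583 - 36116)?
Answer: -3514/9411 - I*sqrt(26913)/84699 ≈ -0.37339 - 0.0019369*I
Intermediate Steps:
P = I*sqrt(26913) (P = sqrt(-26913) = I*sqrt(26913) ≈ 164.05*I)
(31626 + P)/(-48583 - 36116) = (31626 + I*sqrt(26913))/(-48583 - 36116) = (31626 + I*sqrt(26913))/(-84699) = (31626 + I*sqrt(26913))*(-1/84699) = -3514/9411 - I*sqrt(26913)/84699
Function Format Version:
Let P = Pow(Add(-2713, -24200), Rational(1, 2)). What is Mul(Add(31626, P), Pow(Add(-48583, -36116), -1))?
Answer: Add(Rational(-3514, 9411), Mul(Rational(-1, 84699), I, Pow(26913, Rational(1, 2)))) ≈ Add(-0.37339, Mul(-0.0019369, I))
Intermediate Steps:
P = Mul(I, Pow(26913, Rational(1, 2))) (P = Pow(-26913, Rational(1, 2)) = Mul(I, Pow(26913, Rational(1, 2))) ≈ Mul(164.05, I))
Mul(Add(31626, P), Pow(Add(-48583, -36116), -1)) = Mul(Add(31626, Mul(I, Pow(26913, Rational(1, 2)))), Pow(Add(-48583, -36116), -1)) = Mul(Add(31626, Mul(I, Pow(26913, Rational(1, 2)))), Pow(-84699, -1)) = Mul(Add(31626, Mul(I, Pow(26913, Rational(1, 2)))), Rational(-1, 84699)) = Add(Rational(-3514, 9411), Mul(Rational(-1, 84699), I, Pow(26913, Rational(1, 2))))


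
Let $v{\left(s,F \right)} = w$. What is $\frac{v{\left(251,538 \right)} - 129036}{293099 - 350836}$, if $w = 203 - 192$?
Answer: $\frac{129025}{57737} \approx 2.2347$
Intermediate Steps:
$w = 11$
$v{\left(s,F \right)} = 11$
$\frac{v{\left(251,538 \right)} - 129036}{293099 - 350836} = \frac{11 - 129036}{293099 - 350836} = - \frac{129025}{-57737} = \left(-129025\right) \left(- \frac{1}{57737}\right) = \frac{129025}{57737}$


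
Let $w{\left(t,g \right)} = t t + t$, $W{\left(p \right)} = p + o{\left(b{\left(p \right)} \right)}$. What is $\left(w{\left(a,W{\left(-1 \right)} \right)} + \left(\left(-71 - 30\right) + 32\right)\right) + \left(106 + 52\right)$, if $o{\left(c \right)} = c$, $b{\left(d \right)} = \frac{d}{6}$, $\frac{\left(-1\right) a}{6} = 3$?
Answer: $395$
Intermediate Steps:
$a = -18$ ($a = \left(-6\right) 3 = -18$)
$b{\left(d \right)} = \frac{d}{6}$ ($b{\left(d \right)} = d \frac{1}{6} = \frac{d}{6}$)
$W{\left(p \right)} = \frac{7 p}{6}$ ($W{\left(p \right)} = p + \frac{p}{6} = \frac{7 p}{6}$)
$w{\left(t,g \right)} = t + t^{2}$ ($w{\left(t,g \right)} = t^{2} + t = t + t^{2}$)
$\left(w{\left(a,W{\left(-1 \right)} \right)} + \left(\left(-71 - 30\right) + 32\right)\right) + \left(106 + 52\right) = \left(- 18 \left(1 - 18\right) + \left(\left(-71 - 30\right) + 32\right)\right) + \left(106 + 52\right) = \left(\left(-18\right) \left(-17\right) + \left(-101 + 32\right)\right) + 158 = \left(306 - 69\right) + 158 = 237 + 158 = 395$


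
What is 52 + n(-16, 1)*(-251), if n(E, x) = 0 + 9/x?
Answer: -2207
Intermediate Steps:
n(E, x) = 9/x
52 + n(-16, 1)*(-251) = 52 + (9/1)*(-251) = 52 + (9*1)*(-251) = 52 + 9*(-251) = 52 - 2259 = -2207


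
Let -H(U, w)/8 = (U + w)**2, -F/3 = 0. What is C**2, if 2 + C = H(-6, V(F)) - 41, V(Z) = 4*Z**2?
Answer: 109561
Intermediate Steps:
F = 0 (F = -3*0 = 0)
H(U, w) = -8*(U + w)**2
C = -331 (C = -2 + (-8*(-6 + 4*0**2)**2 - 41) = -2 + (-8*(-6 + 4*0)**2 - 41) = -2 + (-8*(-6 + 0)**2 - 41) = -2 + (-8*(-6)**2 - 41) = -2 + (-8*36 - 41) = -2 + (-288 - 41) = -2 - 329 = -331)
C**2 = (-331)**2 = 109561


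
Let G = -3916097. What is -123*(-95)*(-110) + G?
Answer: -5201447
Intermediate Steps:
-123*(-95)*(-110) + G = -123*(-95)*(-110) - 3916097 = 11685*(-110) - 3916097 = -1285350 - 3916097 = -5201447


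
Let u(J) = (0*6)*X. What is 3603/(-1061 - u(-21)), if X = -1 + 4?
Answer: -3603/1061 ≈ -3.3959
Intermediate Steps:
X = 3
u(J) = 0 (u(J) = (0*6)*3 = 0*3 = 0)
3603/(-1061 - u(-21)) = 3603/(-1061 - 1*0) = 3603/(-1061 + 0) = 3603/(-1061) = 3603*(-1/1061) = -3603/1061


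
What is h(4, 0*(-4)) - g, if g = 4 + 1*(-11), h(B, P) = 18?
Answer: 25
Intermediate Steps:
g = -7 (g = 4 - 11 = -7)
h(4, 0*(-4)) - g = 18 - 1*(-7) = 18 + 7 = 25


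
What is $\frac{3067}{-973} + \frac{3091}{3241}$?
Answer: $- \frac{990372}{450499} \approx -2.1984$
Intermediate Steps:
$\frac{3067}{-973} + \frac{3091}{3241} = 3067 \left(- \frac{1}{973}\right) + 3091 \cdot \frac{1}{3241} = - \frac{3067}{973} + \frac{3091}{3241} = - \frac{990372}{450499}$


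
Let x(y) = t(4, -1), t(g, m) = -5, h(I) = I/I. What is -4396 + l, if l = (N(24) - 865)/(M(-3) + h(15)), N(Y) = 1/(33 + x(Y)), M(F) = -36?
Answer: -4283861/980 ≈ -4371.3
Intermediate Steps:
h(I) = 1
x(y) = -5
N(Y) = 1/28 (N(Y) = 1/(33 - 5) = 1/28)
l = 24219/980 (l = (1/28 - 865)/(-36 + 1) = -24219/28/(-35) = -24219/28*(-1/35) = 24219/980 ≈ 24.713)
-4396 + l = -4396 + 24219/980 = -4283861/980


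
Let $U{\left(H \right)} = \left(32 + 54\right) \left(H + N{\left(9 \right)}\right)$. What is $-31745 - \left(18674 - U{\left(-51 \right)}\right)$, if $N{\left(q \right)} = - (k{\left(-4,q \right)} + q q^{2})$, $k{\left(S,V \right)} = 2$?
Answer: $-117671$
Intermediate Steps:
$N{\left(q \right)} = -2 - q^{3}$ ($N{\left(q \right)} = - (2 + q q^{2}) = - (2 + q^{3}) = -2 - q^{3}$)
$U{\left(H \right)} = -62866 + 86 H$ ($U{\left(H \right)} = \left(32 + 54\right) \left(H - 731\right) = 86 \left(H - 731\right) = 86 \left(-731 + H\right) = -62866 + 86 H$)
$-31745 - \left(18674 - U{\left(-51 \right)}\right) = -31745 - \left(18674 - \left(-62866 + 86 \left(-51\right)\right)\right) = -31745 - \left(18674 - \left(-62866 - 4386\right)\right) = -31745 - \left(18674 - -67252\right) = -31745 - \left(18674 + 67252\right) = -31745 - 85926 = -117671$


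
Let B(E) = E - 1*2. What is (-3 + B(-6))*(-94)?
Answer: 1034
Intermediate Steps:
B(E) = -2 + E (B(E) = E - 2 = -2 + E)
(-3 + B(-6))*(-94) = (-3 + (-2 - 6))*(-94) = (-3 - 8)*(-94) = -11*(-94) = 1034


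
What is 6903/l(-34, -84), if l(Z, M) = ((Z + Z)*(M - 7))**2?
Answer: 531/2945488 ≈ 0.00018028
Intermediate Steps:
l(Z, M) = 4*Z**2*(-7 + M)**2 (l(Z, M) = ((2*Z)*(-7 + M))**2 = (2*Z*(-7 + M))**2 = 4*Z**2*(-7 + M)**2)
6903/l(-34, -84) = 6903/((4*(-34)**2*(-7 - 84)**2)) = 6903/((4*1156*(-91)**2)) = 6903/((4*1156*8281)) = 6903/38291344 = 6903*(1/38291344) = 531/2945488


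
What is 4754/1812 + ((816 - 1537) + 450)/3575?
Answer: 8252249/3238950 ≈ 2.5478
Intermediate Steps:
4754/1812 + ((816 - 1537) + 450)/3575 = 4754*(1/1812) + (-721 + 450)*(1/3575) = 2377/906 - 271*1/3575 = 2377/906 - 271/3575 = 8252249/3238950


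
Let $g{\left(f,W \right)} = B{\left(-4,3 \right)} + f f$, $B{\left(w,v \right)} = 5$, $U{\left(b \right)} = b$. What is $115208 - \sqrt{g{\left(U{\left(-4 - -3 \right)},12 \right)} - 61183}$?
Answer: $115208 - i \sqrt{61177} \approx 1.1521 \cdot 10^{5} - 247.34 i$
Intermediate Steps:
$g{\left(f,W \right)} = 5 + f^{2}$ ($g{\left(f,W \right)} = 5 + f f = 5 + f^{2}$)
$115208 - \sqrt{g{\left(U{\left(-4 - -3 \right)},12 \right)} - 61183} = 115208 - \sqrt{\left(5 + \left(-4 - -3\right)^{2}\right) - 61183} = 115208 - \sqrt{\left(5 + \left(-4 + 3\right)^{2}\right) - 61183} = 115208 - \sqrt{\left(5 + \left(-1\right)^{2}\right) - 61183} = 115208 - \sqrt{\left(5 + 1\right) - 61183} = 115208 - \sqrt{6 - 61183} = 115208 - \sqrt{-61177} = 115208 - i \sqrt{61177}$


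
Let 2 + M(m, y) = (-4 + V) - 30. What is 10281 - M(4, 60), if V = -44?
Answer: 10361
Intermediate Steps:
M(m, y) = -80 (M(m, y) = -2 + ((-4 - 44) - 30) = -2 + (-48 - 30) = -2 - 78 = -80)
10281 - M(4, 60) = 10281 - 1*(-80) = 10281 + 80 = 10361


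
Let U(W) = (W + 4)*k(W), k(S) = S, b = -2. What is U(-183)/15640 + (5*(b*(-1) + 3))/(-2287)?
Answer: 74524259/35768680 ≈ 2.0835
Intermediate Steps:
U(W) = W*(4 + W) (U(W) = (W + 4)*W = (4 + W)*W = W*(4 + W))
U(-183)/15640 + (5*(b*(-1) + 3))/(-2287) = -183*(4 - 183)/15640 + (5*(-2*(-1) + 3))/(-2287) = -183*(-179)*(1/15640) + (5*(2 + 3))*(-1/2287) = 32757*(1/15640) + (5*5)*(-1/2287) = 32757/15640 + 25*(-1/2287) = 32757/15640 - 25/2287 = 74524259/35768680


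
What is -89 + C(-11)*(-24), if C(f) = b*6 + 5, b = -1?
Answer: -65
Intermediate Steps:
C(f) = -1 (C(f) = -1*6 + 5 = -6 + 5 = -1)
-89 + C(-11)*(-24) = -89 - 1*(-24) = -89 + 24 = -65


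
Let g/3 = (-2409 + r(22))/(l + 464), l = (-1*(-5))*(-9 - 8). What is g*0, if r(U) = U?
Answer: 0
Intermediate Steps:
l = -85 (l = 5*(-17) = -85)
g = -7161/379 (g = 3*((-2409 + 22)/(-85 + 464)) = 3*(-2387/379) = -7161/379 ≈ -18.894)
g*0 = -7161/379*0 = 0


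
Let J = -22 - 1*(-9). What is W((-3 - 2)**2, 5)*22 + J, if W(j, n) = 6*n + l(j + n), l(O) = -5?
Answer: 537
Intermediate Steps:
J = -13 (J = -22 + 9 = -13)
W(j, n) = -5 + 6*n (W(j, n) = 6*n - 5 = -5 + 6*n)
W((-3 - 2)**2, 5)*22 + J = (-5 + 6*5)*22 - 13 = (-5 + 30)*22 - 13 = 25*22 - 13 = 550 - 13 = 537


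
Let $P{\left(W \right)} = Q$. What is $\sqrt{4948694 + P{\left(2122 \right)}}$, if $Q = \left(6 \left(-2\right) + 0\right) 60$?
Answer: $\sqrt{4947974} \approx 2224.4$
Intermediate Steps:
$Q = -720$ ($Q = \left(-12 + 0\right) 60 = \left(-12\right) 60 = -720$)
$P{\left(W \right)} = -720$
$\sqrt{4948694 + P{\left(2122 \right)}} = \sqrt{4948694 - 720} = \sqrt{4947974}$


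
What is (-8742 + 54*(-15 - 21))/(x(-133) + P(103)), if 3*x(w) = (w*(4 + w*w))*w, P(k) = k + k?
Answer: -32058/312972095 ≈ -0.00010243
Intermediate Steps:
P(k) = 2*k
x(w) = w**2*(4 + w**2)/3 (x(w) = ((w*(4 + w*w))*w)/3 = ((w*(4 + w**2))*w)/3 = (w**2*(4 + w**2))/3 = w**2*(4 + w**2)/3)
(-8742 + 54*(-15 - 21))/(x(-133) + P(103)) = (-8742 + 54*(-15 - 21))/((1/3)*(-133)**2*(4 + (-133)**2) + 2*103) = (-8742 + 54*(-36))/((1/3)*17689*(4 + 17689) + 206) = (-8742 - 1944)/((1/3)*17689*17693 + 206) = -10686/(312971477/3 + 206) = -10686/312972095/3 = -10686*3/312972095 = -32058/312972095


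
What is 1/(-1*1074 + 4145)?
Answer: 1/3071 ≈ 0.00032563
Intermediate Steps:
1/(-1*1074 + 4145) = 1/(-1074 + 4145) = 1/3071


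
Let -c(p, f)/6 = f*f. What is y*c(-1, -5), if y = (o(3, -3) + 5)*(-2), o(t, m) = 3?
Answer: 2400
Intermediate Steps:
c(p, f) = -6*f**2 (c(p, f) = -6*f*f = -6*f**2)
y = -16 (y = (3 + 5)*(-2) = 8*(-2) = -16)
y*c(-1, -5) = -(-96)*(-5)**2 = -(-96)*25 = -16*(-150) = 2400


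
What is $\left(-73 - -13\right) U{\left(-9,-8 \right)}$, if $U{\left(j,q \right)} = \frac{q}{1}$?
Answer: $480$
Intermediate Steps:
$U{\left(j,q \right)} = q$ ($U{\left(j,q \right)} = q 1 = q$)
$\left(-73 - -13\right) U{\left(-9,-8 \right)} = \left(-73 - -13\right) \left(-8\right) = \left(-73 + 13\right) \left(-8\right) = \left(-60\right) \left(-8\right) = 480$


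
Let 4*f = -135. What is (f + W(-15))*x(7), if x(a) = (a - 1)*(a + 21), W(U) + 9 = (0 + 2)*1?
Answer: -6846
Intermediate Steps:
W(U) = -7 (W(U) = -9 + (0 + 2)*1 = -9 + 2*1 = -9 + 2 = -7)
x(a) = (-1 + a)*(21 + a)
f = -135/4 (f = (¼)*(-135) = -135/4 ≈ -33.750)
(f + W(-15))*x(7) = (-135/4 - 7)*(-21 + 7² + 20*7) = -163*(-21 + 49 + 140)/4 = -163/4*168 = -6846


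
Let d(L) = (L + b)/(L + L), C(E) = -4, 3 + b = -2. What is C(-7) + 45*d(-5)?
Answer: 41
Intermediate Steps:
b = -5 (b = -3 - 2 = -5)
d(L) = (-5 + L)/(2*L) (d(L) = (L - 5)/(L + L) = (-5 + L)/((2*L)) = (-5 + L)*(1/(2*L)) = (-5 + L)/(2*L))
C(-7) + 45*d(-5) = -4 + 45*((1/2)*(-5 - 5)/(-5)) = -4 + 45*((1/2)*(-1/5)*(-10)) = -4 + 45*1 = -4 + 45 = 41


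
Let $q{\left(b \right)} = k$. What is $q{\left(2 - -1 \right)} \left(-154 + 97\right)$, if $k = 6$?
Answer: $-342$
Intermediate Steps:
$q{\left(b \right)} = 6$
$q{\left(2 - -1 \right)} \left(-154 + 97\right) = 6 \left(-154 + 97\right) = 6 \left(-57\right) = -342$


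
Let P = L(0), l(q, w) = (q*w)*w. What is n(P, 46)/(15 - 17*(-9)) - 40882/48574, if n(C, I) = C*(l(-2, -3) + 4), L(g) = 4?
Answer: -85610/72861 ≈ -1.1750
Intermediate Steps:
l(q, w) = q*w²
P = 4
n(C, I) = -14*C (n(C, I) = C*(-2*(-3)² + 4) = C*(-2*9 + 4) = C*(-18 + 4) = C*(-14) = -14*C)
n(P, 46)/(15 - 17*(-9)) - 40882/48574 = (-14*4)/(15 - 17*(-9)) - 40882/48574 = -56/(15 + 153) - 40882*1/48574 = -56/168 - 20441/24287 = -56*1/168 - 20441/24287 = -⅓ - 20441/24287 = -85610/72861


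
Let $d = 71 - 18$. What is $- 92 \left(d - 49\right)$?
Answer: $-368$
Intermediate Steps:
$d = 53$
$- 92 \left(d - 49\right) = - 92 \left(53 - 49\right) = \left(-92\right) 4 = -368$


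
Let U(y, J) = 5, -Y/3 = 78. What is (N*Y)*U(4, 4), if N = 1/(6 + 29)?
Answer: -234/7 ≈ -33.429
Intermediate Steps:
N = 1/35 ≈ 0.028571
Y = -234 (Y = -3*78 = -234)
(N*Y)*U(4, 4) = ((1/35)*(-234))*5 = -234/35*5 = -234/7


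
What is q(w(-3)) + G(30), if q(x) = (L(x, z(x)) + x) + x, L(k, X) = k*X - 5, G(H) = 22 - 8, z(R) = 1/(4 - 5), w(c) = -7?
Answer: 2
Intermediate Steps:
z(R) = -1 (z(R) = 1/(-1) = -1)
G(H) = 14
L(k, X) = -5 + X*k (L(k, X) = X*k - 5 = -5 + X*k)
q(x) = -5 + x (q(x) = ((-5 - x) + x) + x = -5 + x)
q(w(-3)) + G(30) = (-5 - 7) + 14 = -12 + 14 = 2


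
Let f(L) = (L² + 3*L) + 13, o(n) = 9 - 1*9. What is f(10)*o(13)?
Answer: 0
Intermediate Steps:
o(n) = 0 (o(n) = 9 - 9 = 0)
f(L) = 13 + L² + 3*L
f(10)*o(13) = (13 + 10² + 3*10)*0 = (13 + 100 + 30)*0 = 143*0 = 0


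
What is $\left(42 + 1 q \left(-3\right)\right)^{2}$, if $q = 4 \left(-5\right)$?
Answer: $10404$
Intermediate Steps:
$q = -20$
$\left(42 + 1 q \left(-3\right)\right)^{2} = \left(42 + 1 \left(-20\right) \left(-3\right)\right)^{2} = \left(42 - -60\right)^{2} = \left(42 + 60\right)^{2} = 102^{2} = 10404$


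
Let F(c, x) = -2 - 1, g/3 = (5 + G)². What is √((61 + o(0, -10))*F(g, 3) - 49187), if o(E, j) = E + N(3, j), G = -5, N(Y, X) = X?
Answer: 2*I*√12335 ≈ 222.13*I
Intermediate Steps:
g = 0 (g = 3*(5 - 5)² = 3*0² = 3*0 = 0)
F(c, x) = -3
o(E, j) = E + j
√((61 + o(0, -10))*F(g, 3) - 49187) = √((61 + (0 - 10))*(-3) - 49187) = √((61 - 10)*(-3) - 49187) = √(51*(-3) - 49187) = √(-153 - 49187) = √(-49340) = 2*I*√12335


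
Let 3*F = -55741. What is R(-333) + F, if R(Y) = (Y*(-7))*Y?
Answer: -2384410/3 ≈ -7.9480e+5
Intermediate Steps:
F = -55741/3 (F = (1/3)*(-55741) = -55741/3 ≈ -18580.)
R(Y) = -7*Y**2 (R(Y) = (-7*Y)*Y = -7*Y**2)
R(-333) + F = -7*(-333)**2 - 55741/3 = -7*110889 - 55741/3 = -776223 - 55741/3 = -2384410/3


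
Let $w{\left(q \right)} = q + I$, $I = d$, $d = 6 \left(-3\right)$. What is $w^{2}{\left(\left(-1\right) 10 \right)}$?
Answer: $784$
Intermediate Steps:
$d = -18$
$I = -18$
$w{\left(q \right)} = -18 + q$ ($w{\left(q \right)} = q - 18 = -18 + q$)
$w^{2}{\left(\left(-1\right) 10 \right)} = \left(-18 - 10\right)^{2} = \left(-28\right)^{2} = 784$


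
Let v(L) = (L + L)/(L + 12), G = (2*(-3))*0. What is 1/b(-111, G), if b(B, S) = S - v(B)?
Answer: -33/74 ≈ -0.44595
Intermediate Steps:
G = 0 (G = -6*0 = 0)
v(L) = 2*L/(12 + L) (v(L) = (2*L)/(12 + L) = 2*L/(12 + L))
b(B, S) = S - 2*B/(12 + B)
1/b(-111, G) = 1/((-2*(-111) + 0*(12 - 111))/(12 - 111)) = 1/((222 + 0*(-99))/(-99)) = 1/(-(222 + 0)/99) = 1/(-1/99*222) = 1/(-74/33) = -33/74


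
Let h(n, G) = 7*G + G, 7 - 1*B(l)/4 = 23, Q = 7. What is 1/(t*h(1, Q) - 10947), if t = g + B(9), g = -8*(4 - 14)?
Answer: -1/10051 ≈ -9.9493e-5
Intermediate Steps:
B(l) = -64 (B(l) = 28 - 4*23 = 28 - 92 = -64)
g = 80 (g = -8*(-10) = 80)
h(n, G) = 8*G
t = 16 (t = 80 - 64 = 16)
1/(t*h(1, Q) - 10947) = 1/(16*(8*7) - 10947) = 1/(16*56 - 10947) = 1/(896 - 10947) = 1/(-10051) = -1/10051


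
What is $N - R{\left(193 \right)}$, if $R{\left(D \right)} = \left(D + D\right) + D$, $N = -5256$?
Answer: $-5835$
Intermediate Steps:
$R{\left(D \right)} = 3 D$ ($R{\left(D \right)} = 2 D + D = 3 D$)
$N - R{\left(193 \right)} = -5256 - 3 \cdot 193 = -5256 - 579 = -5835$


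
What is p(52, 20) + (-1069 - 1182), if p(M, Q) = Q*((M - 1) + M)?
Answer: -191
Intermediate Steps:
p(M, Q) = Q*(-1 + 2*M) (p(M, Q) = Q*((-1 + M) + M) = Q*(-1 + 2*M))
p(52, 20) + (-1069 - 1182) = 20*(-1 + 2*52) + (-1069 - 1182) = 20*(-1 + 104) - 2251 = 20*103 - 2251 = 2060 - 2251 = -191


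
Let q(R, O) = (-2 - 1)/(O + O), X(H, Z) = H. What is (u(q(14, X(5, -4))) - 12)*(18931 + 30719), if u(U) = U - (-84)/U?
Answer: -14512695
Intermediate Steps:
q(R, O) = -3/(2*O) (q(R, O) = -3*1/(2*O) = -3/(2*O))
u(U) = U + 84/U
(u(q(14, X(5, -4))) - 12)*(18931 + 30719) = ((-3/2/5 + 84/((-3/2/5))) - 12)*(18931 + 30719) = ((-3/2*⅕ + 84/((-3/2*⅕))) - 12)*49650 = ((-3/10 + 84/(-3/10)) - 12)*49650 = ((-3/10 + 84*(-10/3)) - 12)*49650 = ((-3/10 - 280) - 12)*49650 = (-2803/10 - 12)*49650 = -2923/10*49650 = -14512695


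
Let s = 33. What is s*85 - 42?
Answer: 2763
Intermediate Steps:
s*85 - 42 = 33*85 - 42 = 2805 - 42 = 2763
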